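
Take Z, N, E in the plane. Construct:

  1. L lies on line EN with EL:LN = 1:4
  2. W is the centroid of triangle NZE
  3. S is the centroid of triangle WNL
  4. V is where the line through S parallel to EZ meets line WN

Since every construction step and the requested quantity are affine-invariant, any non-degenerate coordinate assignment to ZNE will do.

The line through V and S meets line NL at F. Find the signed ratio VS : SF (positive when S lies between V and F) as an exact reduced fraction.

Set Z = (0, 0), N = (1, 0), E = (0, 1); any affine frame gives the same invariant.
1. L lies on line EN with EL:LN = 1:4 ⇒ L = (1/5, 4/5)
2. W is the centroid of triangle NZE ⇒ W = (1/3, 1/3)
3. S is the centroid of triangle WNL ⇒ S = (23/45, 17/45)
4. V is where the line through S parallel to EZ meets line WN ⇒ V = (23/45, 11/45)
line VS meets NL at F = (23/45, 22/45)
S = V + t·(F−V) with t = 6/11, so VS:SF = 6/11:5/11

VS:SF = 6/5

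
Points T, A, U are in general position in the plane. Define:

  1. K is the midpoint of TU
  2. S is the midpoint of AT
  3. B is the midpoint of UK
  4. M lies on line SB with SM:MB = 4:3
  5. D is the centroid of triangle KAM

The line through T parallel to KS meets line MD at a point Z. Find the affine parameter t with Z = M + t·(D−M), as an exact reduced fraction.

Work in coordinates with T = (0, 0), A = (1, 0), U = (0, 1).
1. K is the midpoint of TU ⇒ K = (0, 1/2)
2. S is the midpoint of AT ⇒ S = (1/2, 0)
3. B is the midpoint of UK ⇒ B = (0, 3/4)
4. M lies on line SB with SM:MB = 4:3 ⇒ M = (3/14, 3/7)
5. D is the centroid of triangle KAM ⇒ D = (17/42, 13/42)
through T parallel to KS: direction (1/2, -1/2); meets MD at Z = (-3/2, 3/2)
Z = M + t·(D−M) with t = -9

t = -9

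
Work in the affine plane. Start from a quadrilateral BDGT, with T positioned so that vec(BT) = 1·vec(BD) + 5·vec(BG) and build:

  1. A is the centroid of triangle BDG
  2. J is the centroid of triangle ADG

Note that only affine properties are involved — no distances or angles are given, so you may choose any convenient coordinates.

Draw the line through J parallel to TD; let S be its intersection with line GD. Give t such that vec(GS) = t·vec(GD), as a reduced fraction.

t = 4/9

Work in coordinates with B = (0, 0), D = (1, 0), G = (0, 1), T = (1, 5).
1. A is the centroid of triangle BDG ⇒ A = (1/3, 1/3)
2. J is the centroid of triangle ADG ⇒ J = (4/9, 4/9)
through J parallel to TD: direction (0, -5); meets GD at S = (4/9, 5/9)
S = G + t·(D−G) with t = 4/9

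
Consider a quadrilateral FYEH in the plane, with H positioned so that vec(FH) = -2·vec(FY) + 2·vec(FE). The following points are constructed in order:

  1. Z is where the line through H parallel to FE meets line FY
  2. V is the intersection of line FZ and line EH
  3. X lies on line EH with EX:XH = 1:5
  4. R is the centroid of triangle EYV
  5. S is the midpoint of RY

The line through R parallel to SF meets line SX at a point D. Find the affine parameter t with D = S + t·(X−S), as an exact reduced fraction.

t = 3/22

Set F = (0, 0), Y = (1, 0), E = (0, 1), H = (-2, 2); any affine frame gives the same invariant.
1. Z is where the line through H parallel to FE meets line FY ⇒ Z = (-2, 0)
2. V is the intersection of line FZ and line EH ⇒ V = (2, 0)
3. X lies on line EH with EX:XH = 1:5 ⇒ X = (-1/3, 7/6)
4. R is the centroid of triangle EYV ⇒ R = (1, 1/3)
5. S is the midpoint of RY ⇒ S = (1, 1/6)
through R parallel to SF: direction (-1, -1/6); meets SX at D = (9/11, 10/33)
D = S + t·(X−S) with t = 3/22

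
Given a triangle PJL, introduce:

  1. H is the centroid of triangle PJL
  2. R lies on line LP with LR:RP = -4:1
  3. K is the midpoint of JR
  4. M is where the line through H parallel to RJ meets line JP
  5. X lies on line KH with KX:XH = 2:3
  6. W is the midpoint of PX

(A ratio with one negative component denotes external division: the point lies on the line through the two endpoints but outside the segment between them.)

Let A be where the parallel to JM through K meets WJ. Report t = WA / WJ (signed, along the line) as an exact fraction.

t = 11

Work in coordinates with P = (0, 0), J = (1, 0), L = (0, 1).
1. H is the centroid of triangle PJL ⇒ H = (1/3, 1/3)
2. R lies on line LP with LR:RP = -4:1 ⇒ R = (0, -1/3)
3. K is the midpoint of JR ⇒ K = (1/2, -1/6)
4. M is where the line through H parallel to RJ meets line JP ⇒ M = (-2/3, 0)
5. X lies on line KH with KX:XH = 2:3 ⇒ X = (13/30, 1/30)
6. W is the midpoint of PX ⇒ W = (13/60, 1/60)
through K parallel to JM: direction (-5/3, 0); meets WJ at A = (53/6, -1/6)
A = W + t·(J−W) with t = 11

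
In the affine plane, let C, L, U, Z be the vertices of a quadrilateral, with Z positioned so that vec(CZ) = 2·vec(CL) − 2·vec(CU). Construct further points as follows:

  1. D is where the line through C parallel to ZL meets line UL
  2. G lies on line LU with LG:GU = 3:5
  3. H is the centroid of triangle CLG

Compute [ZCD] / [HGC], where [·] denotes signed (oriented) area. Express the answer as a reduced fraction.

[ZCD]:[HGC] = -16

Set C = (0, 0), L = (1, 0), U = (0, 1), Z = (2, -2); any affine frame gives the same invariant.
1. D is where the line through C parallel to ZL meets line UL ⇒ D = (-1, 2)
2. G lies on line LU with LG:GU = 3:5 ⇒ G = (5/8, 3/8)
3. H is the centroid of triangle CLG ⇒ H = (13/24, 1/8)
2·[ZCD] = -2, 2·[HGC] = 1/8
[ZCD]:[HGC] = -2:1/8 = -16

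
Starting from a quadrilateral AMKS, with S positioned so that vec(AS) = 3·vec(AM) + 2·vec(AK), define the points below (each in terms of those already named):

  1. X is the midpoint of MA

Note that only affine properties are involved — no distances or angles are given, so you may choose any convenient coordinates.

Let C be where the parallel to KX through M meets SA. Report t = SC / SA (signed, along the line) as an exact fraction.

Set A = (0, 0), M = (1, 0), K = (0, 1), S = (3, 2); any affine frame gives the same invariant.
1. X is the midpoint of MA ⇒ X = (1/2, 0)
through M parallel to KX: direction (1/2, -1); meets SA at C = (3/4, 1/2)
C = S + t·(A−S) with t = 3/4

t = 3/4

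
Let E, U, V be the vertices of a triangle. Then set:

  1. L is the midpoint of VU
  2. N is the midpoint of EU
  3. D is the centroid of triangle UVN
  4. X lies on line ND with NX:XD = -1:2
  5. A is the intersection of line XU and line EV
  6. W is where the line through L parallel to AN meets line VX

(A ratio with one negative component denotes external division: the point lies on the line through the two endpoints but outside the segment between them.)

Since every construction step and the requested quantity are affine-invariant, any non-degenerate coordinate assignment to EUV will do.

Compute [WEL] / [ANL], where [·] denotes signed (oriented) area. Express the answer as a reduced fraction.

Work in coordinates with E = (0, 0), U = (1, 0), V = (0, 1).
1. L is the midpoint of VU ⇒ L = (1/2, 1/2)
2. N is the midpoint of EU ⇒ N = (1/2, 0)
3. D is the centroid of triangle UVN ⇒ D = (1/2, 1/3)
4. X lies on line ND with NX:XD = -1:2 ⇒ X = (1/2, -1/3)
5. A is the intersection of line XU and line EV ⇒ A = (0, -2/3)
6. W is where the line through L parallel to AN meets line VX ⇒ W = (7/24, 2/9)
2·[WEL] = -5/144, 2·[ANL] = 1/4
[WEL]:[ANL] = -5/144:1/4 = -5/36

[WEL]:[ANL] = -5/36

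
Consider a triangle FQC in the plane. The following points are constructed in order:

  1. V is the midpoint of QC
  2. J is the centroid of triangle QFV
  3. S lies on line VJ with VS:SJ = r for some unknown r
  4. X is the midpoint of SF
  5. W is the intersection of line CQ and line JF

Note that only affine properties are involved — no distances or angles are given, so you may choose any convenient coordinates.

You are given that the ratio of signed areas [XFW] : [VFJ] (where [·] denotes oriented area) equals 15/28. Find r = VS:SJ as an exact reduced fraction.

r = 2/5

Assign F = (0, 0), Q = (1, 0), C = (0, 1) — the answer is frame-independent, so this choice is without loss of generality.
1. V is the midpoint of QC ⇒ V = (1/2, 1/2)
2. J is the centroid of triangle QFV ⇒ J = (1/2, 1/6)
3. With VS:SJ = r, write λ = r/(r+1) so S = V + λ·(J−V); S is affine-linear in λ
4. X is the midpoint of SF ⇒ X is an affine combination of earlier points and hence also affine-linear in λ
5. W is the intersection of line CQ and line JF ⇒ W = (3/4, 1/4)
Every point depending on S is an affine combination of S and λ-independent points, so each such coordinate is linear in λ; the λ² term in each signed area is a multiple of (J−V)×(J−V) = 0, so 2·[XFW] and 2·[VFJ] are each linear in λ. Evaluating at λ=0 and λ=1:
  2·[XFW] = -1/8·λ + 1/8,   2·[VFJ] = 1/6
So [XFW]:[VFJ] = (-1/8·λ + 1/8) / (1/6). Setting this equal to 15/28:
  -1/8·λ + 1/8 = 15/28·(1/6)  ⇒  λ = 2/7
Then r = λ/(1−λ) = (2/7)/(5/7) = 2/5. Check: with r = 2/5, S = (1/2, 17/42) and [XFW]:[VFJ] = 15/28 as required.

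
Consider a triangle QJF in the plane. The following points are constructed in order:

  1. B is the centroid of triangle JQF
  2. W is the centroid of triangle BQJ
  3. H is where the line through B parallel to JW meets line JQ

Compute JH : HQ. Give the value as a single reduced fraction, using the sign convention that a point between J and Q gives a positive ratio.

JH:HQ = -1/2

Work in coordinates with Q = (0, 0), J = (1, 0), F = (0, 1).
1. B is the centroid of triangle JQF ⇒ B = (1/3, 1/3)
2. W is the centroid of triangle BQJ ⇒ W = (4/9, 1/9)
3. H is where the line through B parallel to JW meets line JQ ⇒ H = (2, 0)
H = J + t·(Q−J) with t = -1, so JH:HQ = t:(1−t) = -1:2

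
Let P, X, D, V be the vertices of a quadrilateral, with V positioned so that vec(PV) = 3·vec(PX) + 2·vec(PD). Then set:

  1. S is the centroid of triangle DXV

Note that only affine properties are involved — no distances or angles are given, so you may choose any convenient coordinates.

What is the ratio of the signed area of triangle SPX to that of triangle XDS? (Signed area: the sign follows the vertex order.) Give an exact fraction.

[SPX]:[XDS] = -3/4

Set P = (0, 0), X = (1, 0), D = (0, 1), V = (3, 2); any affine frame gives the same invariant.
1. S is the centroid of triangle DXV ⇒ S = (4/3, 1)
2·[SPX] = 1, 2·[XDS] = -4/3
[SPX]:[XDS] = 1:-4/3 = -3/4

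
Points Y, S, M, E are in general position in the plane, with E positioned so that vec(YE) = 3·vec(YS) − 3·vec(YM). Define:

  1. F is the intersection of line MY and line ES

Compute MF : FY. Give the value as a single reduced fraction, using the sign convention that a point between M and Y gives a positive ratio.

MF:FY = -1/3

Work in coordinates with Y = (0, 0), S = (1, 0), M = (0, 1), E = (3, -3).
1. F is the intersection of line MY and line ES ⇒ F = (0, 3/2)
F = M + t·(Y−M) with t = -1/2, so MF:FY = t:(1−t) = -1/2:3/2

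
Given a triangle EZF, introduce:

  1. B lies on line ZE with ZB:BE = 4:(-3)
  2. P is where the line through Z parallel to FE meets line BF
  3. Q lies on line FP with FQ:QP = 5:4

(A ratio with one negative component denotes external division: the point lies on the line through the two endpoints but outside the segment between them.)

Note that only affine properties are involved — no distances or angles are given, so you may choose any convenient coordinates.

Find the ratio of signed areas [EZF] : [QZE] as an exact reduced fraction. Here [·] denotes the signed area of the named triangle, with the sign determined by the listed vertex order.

[EZF]:[QZE] = -27/32

Assign E = (0, 0), Z = (1, 0), F = (0, 1) — the answer is frame-independent, so this choice is without loss of generality.
1. B lies on line ZE with ZB:BE = 4:(-3) ⇒ B = (-3, 0)
2. P is where the line through Z parallel to FE meets line BF ⇒ P = (1, 4/3)
3. Q lies on line FP with FQ:QP = 5:4 ⇒ Q = (5/9, 32/27)
2·[EZF] = 1, 2·[QZE] = -32/27
[EZF]:[QZE] = 1:-32/27 = -27/32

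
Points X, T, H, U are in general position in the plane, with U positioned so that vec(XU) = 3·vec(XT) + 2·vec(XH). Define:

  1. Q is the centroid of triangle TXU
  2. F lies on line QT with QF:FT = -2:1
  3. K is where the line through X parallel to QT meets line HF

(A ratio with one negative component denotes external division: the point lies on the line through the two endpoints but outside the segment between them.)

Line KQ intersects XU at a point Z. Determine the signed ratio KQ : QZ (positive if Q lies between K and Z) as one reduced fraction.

Set X = (0, 0), T = (1, 0), H = (0, 1), U = (3, 2); any affine frame gives the same invariant.
1. Q is the centroid of triangle TXU ⇒ Q = (4/3, 2/3)
2. F lies on line QT with QF:FT = -2:1 ⇒ F = (2/3, -2/3)
3. K is where the line through X parallel to QT meets line HF ⇒ K = (2/9, 4/9)
line KQ meets XU at Z = (6/7, 4/7)
Q = K + t·(Z−K) with t = 7/4, so KQ:QZ = 7/4:-3/4

KQ:QZ = -7/3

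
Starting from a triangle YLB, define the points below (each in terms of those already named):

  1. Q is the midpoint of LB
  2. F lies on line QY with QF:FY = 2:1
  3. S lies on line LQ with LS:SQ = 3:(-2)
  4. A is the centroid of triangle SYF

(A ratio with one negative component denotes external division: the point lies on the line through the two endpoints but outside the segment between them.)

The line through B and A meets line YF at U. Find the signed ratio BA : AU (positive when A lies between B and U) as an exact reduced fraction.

Work in coordinates with Y = (0, 0), L = (1, 0), B = (0, 1).
1. Q is the midpoint of LB ⇒ Q = (1/2, 1/2)
2. F lies on line QY with QF:FY = 2:1 ⇒ F = (1/6, 1/6)
3. S lies on line LQ with LS:SQ = 3:(-2) ⇒ S = (-1/2, 3/2)
4. A is the centroid of triangle SYF ⇒ A = (-1/9, 5/9)
line BA meets YF at U = (-1/3, -1/3)
A = B + t·(U−B) with t = 1/3, so BA:AU = 1/3:2/3

BA:AU = 1/2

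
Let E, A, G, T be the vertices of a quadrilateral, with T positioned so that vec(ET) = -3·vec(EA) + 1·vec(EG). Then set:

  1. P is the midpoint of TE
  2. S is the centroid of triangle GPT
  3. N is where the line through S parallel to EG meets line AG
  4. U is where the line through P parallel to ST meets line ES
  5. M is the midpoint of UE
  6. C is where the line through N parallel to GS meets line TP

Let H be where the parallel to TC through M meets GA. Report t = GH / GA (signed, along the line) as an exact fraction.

Set E = (0, 0), A = (1, 0), G = (0, 1), T = (-3, 1); any affine frame gives the same invariant.
1. P is the midpoint of TE ⇒ P = (-3/2, 1/2)
2. S is the centroid of triangle GPT ⇒ S = (-3/2, 5/6)
3. N is where the line through S parallel to EG meets line AG ⇒ N = (-3/2, 5/2)
4. U is where the line through P parallel to ST meets line ES ⇒ U = (-3/4, 5/12)
5. M is the midpoint of UE ⇒ M = (-3/8, 5/24)
6. C is where the line through N parallel to GS meets line TP ⇒ C = (-6, 2)
through M parallel to TC: direction (-3, 1); meets GA at H = (11/8, -3/8)
H = G + t·(A−G) with t = 11/8

t = 11/8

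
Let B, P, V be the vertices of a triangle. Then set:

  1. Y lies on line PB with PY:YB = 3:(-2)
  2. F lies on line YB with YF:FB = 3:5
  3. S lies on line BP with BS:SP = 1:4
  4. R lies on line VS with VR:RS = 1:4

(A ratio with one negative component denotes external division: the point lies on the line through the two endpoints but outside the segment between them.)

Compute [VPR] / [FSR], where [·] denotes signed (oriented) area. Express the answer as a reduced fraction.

Choose coordinates B = (0, 0), P = (1, 0), V = (0, 1).
1. Y lies on line PB with PY:YB = 3:(-2) ⇒ Y = (-2, 0)
2. F lies on line YB with YF:FB = 3:5 ⇒ F = (-5/4, 0)
3. S lies on line BP with BS:SP = 1:4 ⇒ S = (1/5, 0)
4. R lies on line VS with VR:RS = 1:4 ⇒ R = (1/25, 4/5)
2·[VPR] = -4/25, 2·[FSR] = 29/25
[VPR]:[FSR] = -4/25:29/25 = -4/29

[VPR]:[FSR] = -4/29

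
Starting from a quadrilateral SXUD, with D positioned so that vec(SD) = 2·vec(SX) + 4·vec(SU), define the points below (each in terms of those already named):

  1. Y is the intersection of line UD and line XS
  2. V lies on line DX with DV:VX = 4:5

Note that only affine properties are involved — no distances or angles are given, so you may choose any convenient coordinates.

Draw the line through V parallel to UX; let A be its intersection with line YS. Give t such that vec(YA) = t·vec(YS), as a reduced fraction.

Work in coordinates with S = (0, 0), X = (1, 0), U = (0, 1), D = (2, 4).
1. Y is the intersection of line UD and line XS ⇒ Y = (-2/3, 0)
2. V lies on line DX with DV:VX = 4:5 ⇒ V = (14/9, 20/9)
through V parallel to UX: direction (1, -1); meets YS at A = (34/9, 0)
A = Y + t·(S−Y) with t = 20/3

t = 20/3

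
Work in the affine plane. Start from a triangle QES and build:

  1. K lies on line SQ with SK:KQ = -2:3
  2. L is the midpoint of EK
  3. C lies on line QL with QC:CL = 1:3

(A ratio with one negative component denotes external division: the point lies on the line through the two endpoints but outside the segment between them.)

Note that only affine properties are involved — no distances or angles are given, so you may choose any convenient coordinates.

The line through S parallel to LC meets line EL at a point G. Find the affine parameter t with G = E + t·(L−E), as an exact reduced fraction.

Assign Q = (0, 0), E = (1, 0), S = (0, 1) — the answer is frame-independent, so this choice is without loss of generality.
1. K lies on line SQ with SK:KQ = -2:3 ⇒ K = (0, 3)
2. L is the midpoint of EK ⇒ L = (1/2, 3/2)
3. C lies on line QL with QC:CL = 1:3 ⇒ C = (1/8, 3/8)
through S parallel to LC: direction (-3/8, -9/8); meets EL at G = (1/3, 2)
G = E + t·(L−E) with t = 4/3

t = 4/3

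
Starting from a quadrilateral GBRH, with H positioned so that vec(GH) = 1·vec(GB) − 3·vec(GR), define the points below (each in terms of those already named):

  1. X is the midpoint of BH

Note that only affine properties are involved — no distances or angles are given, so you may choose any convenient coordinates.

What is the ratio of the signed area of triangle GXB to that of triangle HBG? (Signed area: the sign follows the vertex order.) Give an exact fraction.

Choose coordinates G = (0, 0), B = (1, 0), R = (0, 1), H = (1, -3).
1. X is the midpoint of BH ⇒ X = (1, -3/2)
2·[GXB] = 3/2, 2·[HBG] = 3
[GXB]:[HBG] = 3/2:3 = 1/2

[GXB]:[HBG] = 1/2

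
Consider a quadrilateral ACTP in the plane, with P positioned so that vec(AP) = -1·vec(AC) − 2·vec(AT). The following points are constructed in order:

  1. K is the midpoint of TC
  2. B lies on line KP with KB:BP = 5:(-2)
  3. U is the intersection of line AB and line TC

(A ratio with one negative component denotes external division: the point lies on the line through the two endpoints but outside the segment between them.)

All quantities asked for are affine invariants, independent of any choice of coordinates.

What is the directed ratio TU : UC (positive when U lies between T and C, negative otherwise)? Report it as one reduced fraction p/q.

TU:UC = 6/11

Assign A = (0, 0), C = (1, 0), T = (0, 1), P = (-1, -2) — the answer is frame-independent, so this choice is without loss of generality.
1. K is the midpoint of TC ⇒ K = (1/2, 1/2)
2. B lies on line KP with KB:BP = 5:(-2) ⇒ B = (-2, -11/3)
3. U is the intersection of line AB and line TC ⇒ U = (6/17, 11/17)
U = T + t·(C−T) with t = 6/17, so TU:UC = t:(1−t) = 6/17:11/17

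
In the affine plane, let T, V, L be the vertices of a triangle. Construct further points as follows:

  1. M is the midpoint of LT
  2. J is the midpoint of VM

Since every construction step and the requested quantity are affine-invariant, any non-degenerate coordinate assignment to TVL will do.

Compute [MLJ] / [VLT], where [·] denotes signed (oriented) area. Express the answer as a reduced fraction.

Assign T = (0, 0), V = (1, 0), L = (0, 1) — the answer is frame-independent, so this choice is without loss of generality.
1. M is the midpoint of LT ⇒ M = (0, 1/2)
2. J is the midpoint of VM ⇒ J = (1/2, 1/4)
2·[MLJ] = -1/4, 2·[VLT] = 1
[MLJ]:[VLT] = -1/4:1 = -1/4

[MLJ]:[VLT] = -1/4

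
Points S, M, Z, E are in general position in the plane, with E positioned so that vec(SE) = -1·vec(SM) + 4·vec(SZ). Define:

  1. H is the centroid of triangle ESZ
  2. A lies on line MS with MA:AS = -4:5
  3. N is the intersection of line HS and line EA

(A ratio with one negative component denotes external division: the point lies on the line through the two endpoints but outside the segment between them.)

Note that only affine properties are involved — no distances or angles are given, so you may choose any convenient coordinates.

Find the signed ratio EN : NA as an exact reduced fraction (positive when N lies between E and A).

Choose coordinates S = (0, 0), M = (1, 0), Z = (0, 1), E = (-1, 4).
1. H is the centroid of triangle ESZ ⇒ H = (-1/3, 5/3)
2. A lies on line MS with MA:AS = -4:5 ⇒ A = (5, 0)
3. N is the intersection of line HS and line EA ⇒ N = (-10/13, 50/13)
N = E + t·(A−E) with t = 1/26, so EN:NA = t:(1−t) = 1/26:25/26

EN:NA = 1/25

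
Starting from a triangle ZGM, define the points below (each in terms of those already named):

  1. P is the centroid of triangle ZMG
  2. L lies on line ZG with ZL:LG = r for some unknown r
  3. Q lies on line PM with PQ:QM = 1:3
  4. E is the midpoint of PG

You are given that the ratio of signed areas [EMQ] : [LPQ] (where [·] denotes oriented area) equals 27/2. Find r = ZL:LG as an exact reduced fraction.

r = 4/5

Work in coordinates with Z = (0, 0), G = (1, 0), M = (0, 1).
1. P is the centroid of triangle ZMG ⇒ P = (1/3, 1/3)
2. With ZL:LG = r, write λ = r/(r+1) so L = Z + λ·(G−Z); L is affine-linear in λ
3. Q lies on line PM with PQ:QM = 1:3 ⇒ Q = (1/4, 1/2)
4. E is the midpoint of PG ⇒ E = (2/3, 1/6)
Every point depending on L is an affine combination of L and λ-independent points, so each such coordinate is linear in λ; the λ² term in each signed area is a multiple of (G−Z)×(G−Z) = 0, so 2·[EMQ] and 2·[LPQ] are each linear in λ. Evaluating at λ=0 and λ=1:
  2·[EMQ] = 1/8,   2·[LPQ] = -1/6·λ + 1/12
So [EMQ]:[LPQ] = (1/8) / (-1/6·λ + 1/12). Setting this equal to 27/2:
  1/8 = 27/2·(-1/6·λ + 1/12)  ⇒  λ = 4/9
Then r = λ/(1−λ) = (4/9)/(5/9) = 4/5. Check: with r = 4/5, L = (4/9, 0) and [EMQ]:[LPQ] = 27/2 as required.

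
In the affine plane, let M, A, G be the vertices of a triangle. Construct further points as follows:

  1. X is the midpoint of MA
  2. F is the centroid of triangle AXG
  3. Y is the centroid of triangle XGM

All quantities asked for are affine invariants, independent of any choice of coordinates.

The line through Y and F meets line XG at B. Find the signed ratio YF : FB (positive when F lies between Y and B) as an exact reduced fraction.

YF:FB = -2

Assign M = (0, 0), A = (1, 0), G = (0, 1) — the answer is frame-independent, so this choice is without loss of generality.
1. X is the midpoint of MA ⇒ X = (1/2, 0)
2. F is the centroid of triangle AXG ⇒ F = (1/2, 1/3)
3. Y is the centroid of triangle XGM ⇒ Y = (1/6, 1/3)
line YF meets XG at B = (1/3, 1/3)
F = Y + t·(B−Y) with t = 2, so YF:FB = 2:-1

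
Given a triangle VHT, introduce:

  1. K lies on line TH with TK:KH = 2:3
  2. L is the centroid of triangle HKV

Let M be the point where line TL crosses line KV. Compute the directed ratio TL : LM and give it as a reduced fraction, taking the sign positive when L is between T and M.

TL:LM = -3

Choose coordinates V = (0, 0), H = (1, 0), T = (0, 1).
1. K lies on line TH with TK:KH = 2:3 ⇒ K = (2/5, 3/5)
2. L is the centroid of triangle HKV ⇒ L = (7/15, 1/5)
line TL meets KV at M = (14/45, 7/15)
L = T + t·(M−T) with t = 3/2, so TL:LM = 3/2:-1/2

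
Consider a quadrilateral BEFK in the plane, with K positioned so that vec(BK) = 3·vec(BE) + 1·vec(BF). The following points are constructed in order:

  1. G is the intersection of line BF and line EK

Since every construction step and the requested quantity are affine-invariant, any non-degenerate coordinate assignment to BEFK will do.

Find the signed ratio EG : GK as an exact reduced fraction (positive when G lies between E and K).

Choose coordinates B = (0, 0), E = (1, 0), F = (0, 1), K = (3, 1).
1. G is the intersection of line BF and line EK ⇒ G = (0, -1/2)
G = E + t·(K−E) with t = -1/2, so EG:GK = t:(1−t) = -1/2:3/2

EG:GK = -1/3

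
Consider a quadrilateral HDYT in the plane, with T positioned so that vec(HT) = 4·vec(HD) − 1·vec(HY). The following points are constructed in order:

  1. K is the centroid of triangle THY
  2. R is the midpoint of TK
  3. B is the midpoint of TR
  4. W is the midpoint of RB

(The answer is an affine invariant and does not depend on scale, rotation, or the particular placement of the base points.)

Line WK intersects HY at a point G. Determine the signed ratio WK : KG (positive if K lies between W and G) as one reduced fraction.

WK:KG = 5/4

Assign H = (0, 0), D = (1, 0), Y = (0, 1), T = (4, -1) — the answer is frame-independent, so this choice is without loss of generality.
1. K is the centroid of triangle THY ⇒ K = (4/3, 0)
2. R is the midpoint of TK ⇒ R = (8/3, -1/2)
3. B is the midpoint of TR ⇒ B = (10/3, -3/4)
4. W is the midpoint of RB ⇒ W = (3, -5/8)
line WK meets HY at G = (0, 1/2)
K = W + t·(G−W) with t = 5/9, so WK:KG = 5/9:4/9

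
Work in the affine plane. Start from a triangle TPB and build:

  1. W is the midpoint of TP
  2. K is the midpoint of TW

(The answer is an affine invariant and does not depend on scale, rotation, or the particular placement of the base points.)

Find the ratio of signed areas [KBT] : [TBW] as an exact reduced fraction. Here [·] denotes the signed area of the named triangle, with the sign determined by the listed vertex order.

Assign T = (0, 0), P = (1, 0), B = (0, 1) — the answer is frame-independent, so this choice is without loss of generality.
1. W is the midpoint of TP ⇒ W = (1/2, 0)
2. K is the midpoint of TW ⇒ K = (1/4, 0)
2·[KBT] = 1/4, 2·[TBW] = -1/2
[KBT]:[TBW] = 1/4:-1/2 = -1/2

[KBT]:[TBW] = -1/2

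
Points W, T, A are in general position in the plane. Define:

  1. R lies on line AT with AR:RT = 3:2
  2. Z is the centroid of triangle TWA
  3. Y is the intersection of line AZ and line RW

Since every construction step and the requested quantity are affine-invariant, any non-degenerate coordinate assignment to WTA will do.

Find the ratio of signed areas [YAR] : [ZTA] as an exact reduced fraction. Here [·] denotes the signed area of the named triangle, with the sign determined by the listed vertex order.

[YAR]:[ZTA] = -27/40

Choose coordinates W = (0, 0), T = (1, 0), A = (0, 1).
1. R lies on line AT with AR:RT = 3:2 ⇒ R = (3/5, 2/5)
2. Z is the centroid of triangle TWA ⇒ Z = (1/3, 1/3)
3. Y is the intersection of line AZ and line RW ⇒ Y = (3/8, 1/4)
2·[YAR] = -9/40, 2·[ZTA] = 1/3
[YAR]:[ZTA] = -9/40:1/3 = -27/40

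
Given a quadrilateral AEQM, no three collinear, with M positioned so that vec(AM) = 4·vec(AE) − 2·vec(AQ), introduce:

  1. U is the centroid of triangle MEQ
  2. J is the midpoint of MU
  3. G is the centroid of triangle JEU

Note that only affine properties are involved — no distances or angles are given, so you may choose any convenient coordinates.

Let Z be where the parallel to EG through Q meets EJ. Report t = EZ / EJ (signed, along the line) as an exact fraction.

Set A = (0, 0), E = (1, 0), Q = (0, 1), M = (4, -2); any affine frame gives the same invariant.
1. U is the centroid of triangle MEQ ⇒ U = (5/3, -1/3)
2. J is the midpoint of MU ⇒ J = (17/6, -7/6)
3. G is the centroid of triangle JEU ⇒ G = (11/6, -1/2)
through Q parallel to EG: direction (5/6, -1/2); meets EJ at Z = (-10, 7)
Z = E + t·(J−E) with t = -6

t = -6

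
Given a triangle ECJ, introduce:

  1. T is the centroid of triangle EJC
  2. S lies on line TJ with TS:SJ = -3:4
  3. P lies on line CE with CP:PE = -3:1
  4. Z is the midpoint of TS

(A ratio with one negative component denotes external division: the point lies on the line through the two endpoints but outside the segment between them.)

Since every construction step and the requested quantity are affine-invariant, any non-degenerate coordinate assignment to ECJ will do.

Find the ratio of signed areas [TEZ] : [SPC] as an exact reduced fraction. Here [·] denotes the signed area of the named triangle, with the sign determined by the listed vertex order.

Set E = (0, 0), C = (1, 0), J = (0, 1); any affine frame gives the same invariant.
1. T is the centroid of triangle EJC ⇒ T = (1/3, 1/3)
2. S lies on line TJ with TS:SJ = -3:4 ⇒ S = (4/3, -5/3)
3. P lies on line CE with CP:PE = -3:1 ⇒ P = (-1/2, 0)
4. Z is the midpoint of TS ⇒ Z = (5/6, -2/3)
2·[TEZ] = 1/2, 2·[SPC] = -5/2
[TEZ]:[SPC] = 1/2:-5/2 = -1/5

[TEZ]:[SPC] = -1/5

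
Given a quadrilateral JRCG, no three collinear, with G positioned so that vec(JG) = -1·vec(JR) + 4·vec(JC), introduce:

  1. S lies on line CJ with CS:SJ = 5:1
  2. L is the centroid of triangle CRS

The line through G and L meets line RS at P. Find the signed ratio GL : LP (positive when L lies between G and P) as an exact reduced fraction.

Assign J = (0, 0), R = (1, 0), C = (0, 1), G = (-1, 4) — the answer is frame-independent, so this choice is without loss of generality.
1. S lies on line CJ with CS:SJ = 5:1 ⇒ S = (0, 1/6)
2. L is the centroid of triangle CRS ⇒ L = (1/3, 7/18)
line GL meets RS at P = (27/61, 17/183)
L = G + t·(P−G) with t = 61/66, so GL:LP = 61/66:5/66

GL:LP = 61/5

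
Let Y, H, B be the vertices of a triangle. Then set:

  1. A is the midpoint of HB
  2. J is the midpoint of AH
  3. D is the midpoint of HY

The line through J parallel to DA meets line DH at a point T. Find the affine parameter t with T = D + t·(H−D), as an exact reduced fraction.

t = 1/2

Assign Y = (0, 0), H = (1, 0), B = (0, 1) — the answer is frame-independent, so this choice is without loss of generality.
1. A is the midpoint of HB ⇒ A = (1/2, 1/2)
2. J is the midpoint of AH ⇒ J = (3/4, 1/4)
3. D is the midpoint of HY ⇒ D = (1/2, 0)
through J parallel to DA: direction (0, 1/2); meets DH at T = (3/4, 0)
T = D + t·(H−D) with t = 1/2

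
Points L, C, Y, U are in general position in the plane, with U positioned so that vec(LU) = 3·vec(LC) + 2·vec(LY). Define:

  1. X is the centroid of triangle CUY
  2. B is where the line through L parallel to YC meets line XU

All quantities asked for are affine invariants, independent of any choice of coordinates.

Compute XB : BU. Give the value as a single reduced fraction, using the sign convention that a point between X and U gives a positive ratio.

XB:BU = -7/15

Set L = (0, 0), C = (1, 0), Y = (0, 1), U = (3, 2); any affine frame gives the same invariant.
1. X is the centroid of triangle CUY ⇒ X = (4/3, 1)
2. B is where the line through L parallel to YC meets line XU ⇒ B = (-1/8, 1/8)
B = X + t·(U−X) with t = -7/8, so XB:BU = t:(1−t) = -7/8:15/8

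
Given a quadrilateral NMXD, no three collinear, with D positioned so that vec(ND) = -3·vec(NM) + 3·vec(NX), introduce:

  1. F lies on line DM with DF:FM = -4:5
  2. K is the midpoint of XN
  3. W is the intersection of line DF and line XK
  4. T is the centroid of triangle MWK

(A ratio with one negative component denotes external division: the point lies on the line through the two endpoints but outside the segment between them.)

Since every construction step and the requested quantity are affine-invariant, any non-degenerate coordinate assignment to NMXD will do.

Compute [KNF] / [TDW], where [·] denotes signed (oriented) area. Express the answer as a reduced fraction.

Work in coordinates with N = (0, 0), M = (1, 0), X = (0, 1), D = (-3, 3).
1. F lies on line DM with DF:FM = -4:5 ⇒ F = (-19, 15)
2. K is the midpoint of XN ⇒ K = (0, 1/2)
3. W is the intersection of line DF and line XK ⇒ W = (0, 3/4)
4. T is the centroid of triangle MWK ⇒ T = (1/3, 5/12)
2·[KNF] = -19/2, 2·[TDW] = -1/4
[KNF]:[TDW] = -19/2:-1/4 = 38

[KNF]:[TDW] = 38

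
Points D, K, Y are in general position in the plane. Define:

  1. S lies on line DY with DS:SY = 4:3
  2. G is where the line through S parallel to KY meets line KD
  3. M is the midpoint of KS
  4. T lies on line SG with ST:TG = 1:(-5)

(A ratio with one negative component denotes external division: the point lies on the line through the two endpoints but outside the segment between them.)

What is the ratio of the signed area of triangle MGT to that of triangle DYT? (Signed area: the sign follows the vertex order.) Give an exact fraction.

[MGT]:[DYT] = -15/14

Assign D = (0, 0), K = (1, 0), Y = (0, 1) — the answer is frame-independent, so this choice is without loss of generality.
1. S lies on line DY with DS:SY = 4:3 ⇒ S = (0, 4/7)
2. G is where the line through S parallel to KY meets line KD ⇒ G = (4/7, 0)
3. M is the midpoint of KS ⇒ M = (1/2, 2/7)
4. T lies on line SG with ST:TG = 1:(-5) ⇒ T = (-1/7, 5/7)
2·[MGT] = -15/98, 2·[DYT] = 1/7
[MGT]:[DYT] = -15/98:1/7 = -15/14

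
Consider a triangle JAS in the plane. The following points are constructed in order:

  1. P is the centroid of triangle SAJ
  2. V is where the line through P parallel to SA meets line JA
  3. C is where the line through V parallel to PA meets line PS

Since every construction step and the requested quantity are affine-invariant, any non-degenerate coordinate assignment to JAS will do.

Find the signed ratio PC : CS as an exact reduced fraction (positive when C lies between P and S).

PC:CS = -1/4

Assign J = (0, 0), A = (1, 0), S = (0, 1) — the answer is frame-independent, so this choice is without loss of generality.
1. P is the centroid of triangle SAJ ⇒ P = (1/3, 1/3)
2. V is where the line through P parallel to SA meets line JA ⇒ V = (2/3, 0)
3. C is where the line through V parallel to PA meets line PS ⇒ C = (4/9, 1/9)
C = P + t·(S−P) with t = -1/3, so PC:CS = t:(1−t) = -1/3:4/3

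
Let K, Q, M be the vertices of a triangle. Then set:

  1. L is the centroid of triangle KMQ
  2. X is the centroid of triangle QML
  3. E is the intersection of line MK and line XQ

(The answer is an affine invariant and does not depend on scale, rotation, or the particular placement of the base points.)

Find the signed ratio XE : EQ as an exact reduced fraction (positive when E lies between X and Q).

XE:EQ = -4/9

Assign K = (0, 0), Q = (1, 0), M = (0, 1) — the answer is frame-independent, so this choice is without loss of generality.
1. L is the centroid of triangle KMQ ⇒ L = (1/3, 1/3)
2. X is the centroid of triangle QML ⇒ X = (4/9, 4/9)
3. E is the intersection of line MK and line XQ ⇒ E = (0, 4/5)
E = X + t·(Q−X) with t = -4/5, so XE:EQ = t:(1−t) = -4/5:9/5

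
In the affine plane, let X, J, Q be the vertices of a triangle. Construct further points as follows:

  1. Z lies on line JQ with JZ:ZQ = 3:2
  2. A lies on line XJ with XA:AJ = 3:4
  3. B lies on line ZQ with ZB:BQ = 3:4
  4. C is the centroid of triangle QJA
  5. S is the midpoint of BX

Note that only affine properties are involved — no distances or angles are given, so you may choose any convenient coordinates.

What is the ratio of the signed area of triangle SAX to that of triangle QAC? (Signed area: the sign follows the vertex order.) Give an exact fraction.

Set X = (0, 0), J = (1, 0), Q = (0, 1); any affine frame gives the same invariant.
1. Z lies on line JQ with JZ:ZQ = 3:2 ⇒ Z = (2/5, 3/5)
2. A lies on line XJ with XA:AJ = 3:4 ⇒ A = (3/7, 0)
3. B lies on line ZQ with ZB:BQ = 3:4 ⇒ B = (8/35, 27/35)
4. C is the centroid of triangle QJA ⇒ C = (10/21, 1/3)
5. S is the midpoint of BX ⇒ S = (4/35, 27/70)
2·[SAX] = -81/490, 2·[QAC] = 4/21
[SAX]:[QAC] = -81/490:4/21 = -243/280

[SAX]:[QAC] = -243/280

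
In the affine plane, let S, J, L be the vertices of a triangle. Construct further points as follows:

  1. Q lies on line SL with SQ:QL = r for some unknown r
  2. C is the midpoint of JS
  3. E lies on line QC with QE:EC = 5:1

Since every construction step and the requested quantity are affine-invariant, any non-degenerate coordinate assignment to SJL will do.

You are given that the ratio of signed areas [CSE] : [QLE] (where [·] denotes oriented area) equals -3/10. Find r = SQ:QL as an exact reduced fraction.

r = -3/2

Set S = (0, 0), J = (1, 0), L = (0, 1); any affine frame gives the same invariant.
1. With SQ:QL = r, write λ = r/(r+1) so Q = S + λ·(L−S); Q is affine-linear in λ
2. C is the midpoint of JS ⇒ C = (1/2, 0)
3. E lies on line QC with QE:EC = 5:1 ⇒ E is an affine combination of earlier points and hence also affine-linear in λ
Every point depending on Q is an affine combination of Q and λ-independent points, so each such coordinate is linear in λ; the λ² term in each signed area is a multiple of (L−S)×(L−S) = 0, so 2·[CSE] and 2·[QLE] are each linear in λ. Evaluating at λ=0 and λ=1:
  2·[CSE] = -1/12·λ,   2·[QLE] = 5/12·λ − 5/12
So [CSE]:[QLE] = (-1/12·λ) / (5/12·λ − 5/12). Setting this equal to -3/10:
  -1/12·λ = -3/10·(5/12·λ − 5/12)  ⇒  λ = 3
Then r = λ/(1−λ) = (3)/(-2) = -3/2. Check: with r = -3/2, Q = (0, 3) and [CSE]:[QLE] = -3/10 as required.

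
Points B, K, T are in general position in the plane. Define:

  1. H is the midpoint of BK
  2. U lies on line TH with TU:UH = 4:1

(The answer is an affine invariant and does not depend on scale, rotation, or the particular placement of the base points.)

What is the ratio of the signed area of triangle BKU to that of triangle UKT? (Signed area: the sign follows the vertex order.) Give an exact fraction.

Assign B = (0, 0), K = (1, 0), T = (0, 1) — the answer is frame-independent, so this choice is without loss of generality.
1. H is the midpoint of BK ⇒ H = (1/2, 0)
2. U lies on line TH with TU:UH = 4:1 ⇒ U = (2/5, 1/5)
2·[BKU] = 1/5, 2·[UKT] = 2/5
[BKU]:[UKT] = 1/5:2/5 = 1/2

[BKU]:[UKT] = 1/2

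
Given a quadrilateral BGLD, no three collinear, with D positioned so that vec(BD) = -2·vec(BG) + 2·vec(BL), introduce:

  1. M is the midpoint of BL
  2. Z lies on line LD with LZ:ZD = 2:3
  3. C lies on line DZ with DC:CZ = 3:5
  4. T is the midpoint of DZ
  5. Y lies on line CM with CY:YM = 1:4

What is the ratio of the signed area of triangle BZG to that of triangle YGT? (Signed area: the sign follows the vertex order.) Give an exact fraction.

Set B = (0, 0), G = (1, 0), L = (0, 1), D = (-2, 2); any affine frame gives the same invariant.
1. M is the midpoint of BL ⇒ M = (0, 1/2)
2. Z lies on line LD with LZ:ZD = 2:3 ⇒ Z = (-4/5, 7/5)
3. C lies on line DZ with DC:CZ = 3:5 ⇒ C = (-31/20, 71/40)
4. T is the midpoint of DZ ⇒ T = (-7/5, 17/10)
5. Y lies on line CM with CY:YM = 1:4 ⇒ Y = (-31/25, 38/25)
2·[BZG] = -7/5, 2·[YGT] = 4/25
[BZG]:[YGT] = -7/5:4/25 = -35/4

[BZG]:[YGT] = -35/4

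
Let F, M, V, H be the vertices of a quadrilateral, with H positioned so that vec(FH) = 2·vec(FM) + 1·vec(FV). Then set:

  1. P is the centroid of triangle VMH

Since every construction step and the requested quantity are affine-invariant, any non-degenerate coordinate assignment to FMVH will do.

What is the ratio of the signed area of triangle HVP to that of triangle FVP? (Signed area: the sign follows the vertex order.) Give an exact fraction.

Choose coordinates F = (0, 0), M = (1, 0), V = (0, 1), H = (2, 1).
1. P is the centroid of triangle VMH ⇒ P = (1, 2/3)
2·[HVP] = 2/3, 2·[FVP] = -1
[HVP]:[FVP] = 2/3:-1 = -2/3

[HVP]:[FVP] = -2/3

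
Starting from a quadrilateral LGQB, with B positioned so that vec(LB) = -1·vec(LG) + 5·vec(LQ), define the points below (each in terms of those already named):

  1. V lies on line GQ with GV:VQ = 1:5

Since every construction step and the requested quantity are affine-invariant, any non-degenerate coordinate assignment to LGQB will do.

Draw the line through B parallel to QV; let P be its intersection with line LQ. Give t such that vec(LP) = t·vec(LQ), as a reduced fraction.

Work in coordinates with L = (0, 0), G = (1, 0), Q = (0, 1), B = (-1, 5).
1. V lies on line GQ with GV:VQ = 1:5 ⇒ V = (5/6, 1/6)
through B parallel to QV: direction (5/6, -5/6); meets LQ at P = (0, 4)
P = L + t·(Q−L) with t = 4

t = 4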